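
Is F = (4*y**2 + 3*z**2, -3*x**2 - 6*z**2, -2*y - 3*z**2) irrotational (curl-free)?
No, ∇×F = (12*z - 2, 6*z, -6*x - 8*y)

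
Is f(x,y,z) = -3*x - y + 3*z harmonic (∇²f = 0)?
Yes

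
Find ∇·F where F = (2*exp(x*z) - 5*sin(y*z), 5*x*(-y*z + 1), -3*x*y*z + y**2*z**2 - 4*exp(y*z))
-3*x*y - 5*x*z + 2*y**2*z - 4*y*exp(y*z) + 2*z*exp(x*z)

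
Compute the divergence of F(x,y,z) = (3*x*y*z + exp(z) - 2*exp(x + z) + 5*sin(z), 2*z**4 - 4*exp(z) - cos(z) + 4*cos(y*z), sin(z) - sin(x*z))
-x*cos(x*z) + 3*y*z - 4*z*sin(y*z) - 2*exp(x + z) + cos(z)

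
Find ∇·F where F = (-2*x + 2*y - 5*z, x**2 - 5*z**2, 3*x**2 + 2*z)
0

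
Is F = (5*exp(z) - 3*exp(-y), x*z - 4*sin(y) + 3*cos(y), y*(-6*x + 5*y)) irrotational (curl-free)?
No, ∇×F = (-7*x + 10*y, 6*y + 5*exp(z), z - 3*exp(-y))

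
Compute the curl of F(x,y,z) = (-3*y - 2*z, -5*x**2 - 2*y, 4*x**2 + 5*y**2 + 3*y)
(10*y + 3, -8*x - 2, 3 - 10*x)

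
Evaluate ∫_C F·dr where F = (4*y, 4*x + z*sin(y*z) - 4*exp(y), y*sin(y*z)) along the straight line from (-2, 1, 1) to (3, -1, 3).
-4 + cos(1) - cos(3) + 8*sinh(1)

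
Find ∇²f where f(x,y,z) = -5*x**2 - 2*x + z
-10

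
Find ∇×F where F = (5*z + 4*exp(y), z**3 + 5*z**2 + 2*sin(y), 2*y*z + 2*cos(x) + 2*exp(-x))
(z*(-3*z - 8), 2*sin(x) + 5 + 2*exp(-x), -4*exp(y))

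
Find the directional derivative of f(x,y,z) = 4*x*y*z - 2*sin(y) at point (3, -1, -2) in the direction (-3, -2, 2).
4*sqrt(17)*cos(1)/17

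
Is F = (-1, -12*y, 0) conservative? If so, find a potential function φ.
Yes, F is conservative. φ = -x - 6*y**2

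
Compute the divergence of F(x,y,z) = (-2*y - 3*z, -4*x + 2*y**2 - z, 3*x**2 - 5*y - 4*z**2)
4*y - 8*z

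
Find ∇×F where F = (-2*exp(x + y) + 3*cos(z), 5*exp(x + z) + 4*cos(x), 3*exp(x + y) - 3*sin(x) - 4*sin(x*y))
(-4*x*cos(x*y) + 3*exp(x + y) - 5*exp(x + z), 4*y*cos(x*y) - 3*exp(x + y) - 3*sin(z) + 3*cos(x), 2*exp(x + y) + 5*exp(x + z) - 4*sin(x))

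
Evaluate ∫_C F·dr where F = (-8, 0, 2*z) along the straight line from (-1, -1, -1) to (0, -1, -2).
-5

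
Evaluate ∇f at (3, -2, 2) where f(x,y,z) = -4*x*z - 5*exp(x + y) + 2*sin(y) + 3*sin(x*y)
(-5*E - 8 - 6*cos(6), -5*E + 2*cos(2) + 9*cos(6), -12)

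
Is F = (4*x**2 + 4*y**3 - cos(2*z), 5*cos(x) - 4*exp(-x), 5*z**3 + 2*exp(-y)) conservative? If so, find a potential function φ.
No, ∇×F = (-2*exp(-y), 2*sin(2*z), -12*y**2 - 5*sin(x) + 4*exp(-x)) ≠ 0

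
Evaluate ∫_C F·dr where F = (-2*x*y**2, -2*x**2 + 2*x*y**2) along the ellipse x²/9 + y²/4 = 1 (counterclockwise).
12*pi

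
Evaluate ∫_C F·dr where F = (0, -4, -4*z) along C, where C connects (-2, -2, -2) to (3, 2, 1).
-10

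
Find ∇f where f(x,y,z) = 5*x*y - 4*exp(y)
(5*y, 5*x - 4*exp(y), 0)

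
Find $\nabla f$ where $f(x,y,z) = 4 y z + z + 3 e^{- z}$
(0, 4*z, 4*y + 1 - 3*exp(-z))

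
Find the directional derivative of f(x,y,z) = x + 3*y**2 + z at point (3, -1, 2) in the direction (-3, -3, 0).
5*sqrt(2)/2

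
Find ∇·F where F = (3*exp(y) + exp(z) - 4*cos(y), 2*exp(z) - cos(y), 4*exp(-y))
sin(y)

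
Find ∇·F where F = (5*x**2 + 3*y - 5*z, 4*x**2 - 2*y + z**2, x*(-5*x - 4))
10*x - 2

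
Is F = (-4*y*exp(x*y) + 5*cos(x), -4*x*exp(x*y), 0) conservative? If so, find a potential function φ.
Yes, F is conservative. φ = -4*exp(x*y) + 5*sin(x)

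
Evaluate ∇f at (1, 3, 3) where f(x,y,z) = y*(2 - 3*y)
(0, -16, 0)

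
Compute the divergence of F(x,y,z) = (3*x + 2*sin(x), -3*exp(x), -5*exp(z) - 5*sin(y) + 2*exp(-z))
-5*exp(z) + 2*cos(x) + 3 - 2*exp(-z)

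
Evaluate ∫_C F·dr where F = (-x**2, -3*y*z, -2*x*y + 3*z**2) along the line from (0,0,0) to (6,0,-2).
-80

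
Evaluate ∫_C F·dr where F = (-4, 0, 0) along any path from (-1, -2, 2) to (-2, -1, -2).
4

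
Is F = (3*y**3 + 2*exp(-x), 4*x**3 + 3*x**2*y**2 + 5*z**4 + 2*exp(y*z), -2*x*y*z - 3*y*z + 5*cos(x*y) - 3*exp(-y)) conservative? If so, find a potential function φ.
No, ∇×F = (-2*x*z - 5*x*sin(x*y) - 2*y*exp(y*z) - 20*z**3 - 3*z + 3*exp(-y), y*(2*z + 5*sin(x*y)), 12*x**2 + 6*x*y**2 - 9*y**2) ≠ 0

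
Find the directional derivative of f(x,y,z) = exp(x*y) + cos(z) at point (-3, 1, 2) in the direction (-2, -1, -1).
sqrt(6)*(1 + exp(3)*sin(2))*exp(-3)/6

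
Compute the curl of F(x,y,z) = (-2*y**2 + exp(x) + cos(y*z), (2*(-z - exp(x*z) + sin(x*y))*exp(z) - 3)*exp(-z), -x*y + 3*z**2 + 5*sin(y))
(2*x*exp(x*z) - x + 5*cos(y) + 2 - 3*exp(-z), y*(1 - sin(y*z)), 2*y*cos(x*y) + 4*y - 2*z*exp(x*z) + z*sin(y*z))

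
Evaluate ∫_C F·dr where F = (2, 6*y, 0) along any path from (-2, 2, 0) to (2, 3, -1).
23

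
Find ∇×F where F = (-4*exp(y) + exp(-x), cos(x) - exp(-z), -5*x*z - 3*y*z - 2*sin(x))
(-3*z - exp(-z), 5*z + 2*cos(x), 4*exp(y) - sin(x))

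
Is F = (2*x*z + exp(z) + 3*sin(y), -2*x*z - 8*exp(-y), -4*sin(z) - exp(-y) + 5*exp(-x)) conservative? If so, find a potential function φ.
No, ∇×F = (2*x + exp(-y), 2*x + exp(z) + 5*exp(-x), -2*z - 3*cos(y)) ≠ 0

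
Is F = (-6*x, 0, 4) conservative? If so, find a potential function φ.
Yes, F is conservative. φ = -3*x**2 + 4*z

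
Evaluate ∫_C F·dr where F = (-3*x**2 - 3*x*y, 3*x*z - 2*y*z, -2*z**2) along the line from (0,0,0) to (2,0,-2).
-8/3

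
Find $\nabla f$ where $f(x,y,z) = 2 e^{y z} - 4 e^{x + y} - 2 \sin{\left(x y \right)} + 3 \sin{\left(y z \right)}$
(-2*y*cos(x*y) - 4*exp(x + y), -2*x*cos(x*y) + 2*z*exp(y*z) + 3*z*cos(y*z) - 4*exp(x + y), y*(2*exp(y*z) + 3*cos(y*z)))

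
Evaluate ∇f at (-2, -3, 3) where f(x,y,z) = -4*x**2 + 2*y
(16, 2, 0)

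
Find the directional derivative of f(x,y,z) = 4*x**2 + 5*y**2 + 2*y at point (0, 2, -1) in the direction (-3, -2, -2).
-44*sqrt(17)/17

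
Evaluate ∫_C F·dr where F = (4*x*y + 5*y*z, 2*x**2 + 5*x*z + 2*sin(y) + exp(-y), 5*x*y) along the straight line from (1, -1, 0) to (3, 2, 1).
-exp(-2) - 2*cos(2) + 2*cos(1) + E + 68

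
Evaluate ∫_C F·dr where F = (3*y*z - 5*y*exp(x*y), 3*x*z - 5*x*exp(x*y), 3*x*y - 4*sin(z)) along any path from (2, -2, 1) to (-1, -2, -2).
-5*exp(2) - 4*cos(1) + 4*cos(2) + 5*exp(-4)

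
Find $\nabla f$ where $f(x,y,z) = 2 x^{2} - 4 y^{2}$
(4*x, -8*y, 0)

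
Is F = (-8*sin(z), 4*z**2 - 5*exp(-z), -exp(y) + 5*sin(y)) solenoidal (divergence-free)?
Yes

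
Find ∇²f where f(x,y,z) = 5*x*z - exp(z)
-exp(z)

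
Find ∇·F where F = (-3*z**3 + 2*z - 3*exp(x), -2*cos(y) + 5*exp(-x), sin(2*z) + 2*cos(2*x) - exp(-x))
-3*exp(x) + 2*sin(y) + 2*cos(2*z)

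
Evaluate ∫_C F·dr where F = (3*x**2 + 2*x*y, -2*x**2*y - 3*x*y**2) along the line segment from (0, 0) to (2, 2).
-20/3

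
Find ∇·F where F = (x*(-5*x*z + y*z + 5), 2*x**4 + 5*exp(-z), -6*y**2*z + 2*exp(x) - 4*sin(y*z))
-10*x*z - 6*y**2 + y*z - 4*y*cos(y*z) + 5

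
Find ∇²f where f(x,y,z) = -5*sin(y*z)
5*(y**2 + z**2)*sin(y*z)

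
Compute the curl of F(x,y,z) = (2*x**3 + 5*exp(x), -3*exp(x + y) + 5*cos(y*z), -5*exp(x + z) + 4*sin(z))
(5*y*sin(y*z), 5*exp(x + z), -3*exp(x + y))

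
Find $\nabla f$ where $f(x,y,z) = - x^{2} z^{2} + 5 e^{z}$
(-2*x*z**2, 0, -2*x**2*z + 5*exp(z))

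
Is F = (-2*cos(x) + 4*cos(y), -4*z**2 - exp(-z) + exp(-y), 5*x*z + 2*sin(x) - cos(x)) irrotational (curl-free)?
No, ∇×F = (8*z - exp(-z), -5*z - sin(x) - 2*cos(x), 4*sin(y))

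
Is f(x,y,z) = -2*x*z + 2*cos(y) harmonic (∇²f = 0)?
No, ∇²f = -2*cos(y)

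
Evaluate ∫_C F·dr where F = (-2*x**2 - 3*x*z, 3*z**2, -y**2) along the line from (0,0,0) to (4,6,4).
-176/3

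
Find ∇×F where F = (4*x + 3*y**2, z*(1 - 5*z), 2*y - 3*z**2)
(10*z + 1, 0, -6*y)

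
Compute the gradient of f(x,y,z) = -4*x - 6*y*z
(-4, -6*z, -6*y)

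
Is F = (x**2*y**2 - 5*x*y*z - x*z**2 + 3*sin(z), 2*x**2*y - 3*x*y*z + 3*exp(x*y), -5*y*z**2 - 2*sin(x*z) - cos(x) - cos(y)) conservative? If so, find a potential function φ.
No, ∇×F = (3*x*y - 5*z**2 + sin(y), -5*x*y - 2*x*z + 2*z*cos(x*z) - sin(x) + 3*cos(z), -2*x**2*y + 4*x*y + 5*x*z - 3*y*z + 3*y*exp(x*y)) ≠ 0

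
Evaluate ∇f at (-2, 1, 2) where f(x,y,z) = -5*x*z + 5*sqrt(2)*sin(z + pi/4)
(-10, 0, 5*sqrt(2)*cos(pi/4 + 2) + 10)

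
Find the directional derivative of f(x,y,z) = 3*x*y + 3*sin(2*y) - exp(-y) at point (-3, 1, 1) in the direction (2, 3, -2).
3*sqrt(17)*(-7*E + 6*E*cos(2) + 1)*exp(-1)/17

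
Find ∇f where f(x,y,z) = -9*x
(-9, 0, 0)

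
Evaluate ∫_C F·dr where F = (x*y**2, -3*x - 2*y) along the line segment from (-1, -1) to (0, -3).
-25/2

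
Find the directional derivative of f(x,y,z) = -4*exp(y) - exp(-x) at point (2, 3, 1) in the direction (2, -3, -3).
sqrt(22)*(1 + 6*exp(5))*exp(-2)/11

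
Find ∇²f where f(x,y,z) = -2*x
0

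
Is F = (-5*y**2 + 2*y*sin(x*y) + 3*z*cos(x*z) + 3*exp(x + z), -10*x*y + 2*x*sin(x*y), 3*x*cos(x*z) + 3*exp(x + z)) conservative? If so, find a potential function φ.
Yes, F is conservative. φ = -5*x*y**2 + 3*exp(x + z) + 3*sin(x*z) - 2*cos(x*y)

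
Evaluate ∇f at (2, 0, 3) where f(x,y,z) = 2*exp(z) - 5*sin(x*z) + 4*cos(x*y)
(-15*cos(6), 0, -10*cos(6) + 2*exp(3))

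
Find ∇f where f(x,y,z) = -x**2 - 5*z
(-2*x, 0, -5)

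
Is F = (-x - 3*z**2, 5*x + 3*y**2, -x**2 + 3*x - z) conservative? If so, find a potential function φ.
No, ∇×F = (0, 2*x - 6*z - 3, 5) ≠ 0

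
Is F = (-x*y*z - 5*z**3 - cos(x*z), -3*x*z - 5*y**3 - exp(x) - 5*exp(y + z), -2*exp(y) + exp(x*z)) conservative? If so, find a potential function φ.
No, ∇×F = (3*x - 2*exp(y) + 5*exp(y + z), -x*y + x*sin(x*z) - 15*z**2 - z*exp(x*z), x*z - 3*z - exp(x)) ≠ 0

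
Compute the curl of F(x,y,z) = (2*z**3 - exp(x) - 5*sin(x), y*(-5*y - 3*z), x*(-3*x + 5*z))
(3*y, 6*x + 6*z**2 - 5*z, 0)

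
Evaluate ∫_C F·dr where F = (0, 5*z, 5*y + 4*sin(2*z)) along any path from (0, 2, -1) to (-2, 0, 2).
2*cos(2) - 2*cos(4) + 10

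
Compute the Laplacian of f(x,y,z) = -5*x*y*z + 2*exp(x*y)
2*(x**2 + y**2)*exp(x*y)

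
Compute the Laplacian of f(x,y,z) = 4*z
0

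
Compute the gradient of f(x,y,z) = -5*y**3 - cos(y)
(0, -15*y**2 + sin(y), 0)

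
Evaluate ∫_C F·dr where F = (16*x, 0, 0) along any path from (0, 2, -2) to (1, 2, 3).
8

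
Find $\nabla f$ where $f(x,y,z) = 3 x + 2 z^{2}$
(3, 0, 4*z)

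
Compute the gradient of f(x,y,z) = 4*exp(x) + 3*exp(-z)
(4*exp(x), 0, -3*exp(-z))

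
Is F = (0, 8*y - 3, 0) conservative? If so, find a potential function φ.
Yes, F is conservative. φ = y*(4*y - 3)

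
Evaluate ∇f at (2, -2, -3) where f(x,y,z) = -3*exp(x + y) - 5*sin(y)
(-3, -3 - 5*cos(2), 0)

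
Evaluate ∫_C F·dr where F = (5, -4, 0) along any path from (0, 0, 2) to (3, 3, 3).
3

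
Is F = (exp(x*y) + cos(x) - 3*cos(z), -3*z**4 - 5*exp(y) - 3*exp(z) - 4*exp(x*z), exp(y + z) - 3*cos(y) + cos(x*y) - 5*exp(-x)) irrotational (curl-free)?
No, ∇×F = (4*x*exp(x*z) - x*sin(x*y) + 12*z**3 + 3*exp(z) + exp(y + z) + 3*sin(y), y*sin(x*y) + 3*sin(z) - 5*exp(-x), -x*exp(x*y) - 4*z*exp(x*z))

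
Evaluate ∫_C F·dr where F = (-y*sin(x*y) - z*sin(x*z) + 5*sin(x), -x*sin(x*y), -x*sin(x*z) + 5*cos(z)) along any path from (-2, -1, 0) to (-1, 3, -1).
-5*sin(1) - 4*cos(1) + 4*cos(2) - 1 + cos(3)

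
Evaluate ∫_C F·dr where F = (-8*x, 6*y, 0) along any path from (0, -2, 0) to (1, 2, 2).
-4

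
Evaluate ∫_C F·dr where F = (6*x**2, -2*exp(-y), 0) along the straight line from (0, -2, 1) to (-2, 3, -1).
-16 - 2*exp(2) + 2*exp(-3)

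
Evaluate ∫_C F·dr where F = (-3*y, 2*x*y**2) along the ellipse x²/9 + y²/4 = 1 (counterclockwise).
30*pi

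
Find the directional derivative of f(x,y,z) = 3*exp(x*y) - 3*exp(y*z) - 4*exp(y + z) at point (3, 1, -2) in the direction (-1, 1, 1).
sqrt(3)*(-8*E + 3 + 6*exp(5))*exp(-2)/3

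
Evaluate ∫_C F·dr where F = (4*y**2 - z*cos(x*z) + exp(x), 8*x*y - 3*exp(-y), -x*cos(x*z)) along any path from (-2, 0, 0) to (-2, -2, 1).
-35 + sin(2) + 3*exp(2)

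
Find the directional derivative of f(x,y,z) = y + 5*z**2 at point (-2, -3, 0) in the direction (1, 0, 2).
0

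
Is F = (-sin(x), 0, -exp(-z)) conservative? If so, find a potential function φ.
Yes, F is conservative. φ = cos(x) + exp(-z)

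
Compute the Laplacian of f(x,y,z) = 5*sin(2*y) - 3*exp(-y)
-20*sin(2*y) - 3*exp(-y)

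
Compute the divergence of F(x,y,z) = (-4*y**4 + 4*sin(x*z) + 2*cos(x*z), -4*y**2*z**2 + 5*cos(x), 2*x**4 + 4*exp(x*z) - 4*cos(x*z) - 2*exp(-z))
4*x*exp(x*z) + 4*x*sin(x*z) - 8*y*z**2 - 2*z*sin(x*z) + 4*z*cos(x*z) + 2*exp(-z)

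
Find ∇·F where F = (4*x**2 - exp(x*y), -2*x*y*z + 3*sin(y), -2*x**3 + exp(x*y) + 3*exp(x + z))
-2*x*z + 8*x - y*exp(x*y) + 3*exp(x + z) + 3*cos(y)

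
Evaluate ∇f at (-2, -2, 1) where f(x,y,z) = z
(0, 0, 1)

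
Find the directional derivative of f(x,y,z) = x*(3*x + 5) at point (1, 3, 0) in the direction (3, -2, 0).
33*sqrt(13)/13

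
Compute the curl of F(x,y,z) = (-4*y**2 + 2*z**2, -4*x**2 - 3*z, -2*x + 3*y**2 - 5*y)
(6*y - 2, 4*z + 2, -8*x + 8*y)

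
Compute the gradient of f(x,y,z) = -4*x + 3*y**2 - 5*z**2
(-4, 6*y, -10*z)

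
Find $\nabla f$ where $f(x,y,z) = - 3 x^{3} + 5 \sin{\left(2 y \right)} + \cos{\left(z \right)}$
(-9*x**2, 10*cos(2*y), -sin(z))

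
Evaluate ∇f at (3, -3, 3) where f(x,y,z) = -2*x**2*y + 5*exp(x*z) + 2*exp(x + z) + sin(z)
(36 + 2*exp(6) + 15*exp(9), -18, cos(3) + 2*exp(6) + 15*exp(9))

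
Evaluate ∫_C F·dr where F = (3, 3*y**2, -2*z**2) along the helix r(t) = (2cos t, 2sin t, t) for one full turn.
-16*pi**3/3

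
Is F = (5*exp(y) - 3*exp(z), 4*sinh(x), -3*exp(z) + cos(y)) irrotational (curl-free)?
No, ∇×F = (-sin(y), -3*exp(z), -5*exp(y) + 4*cosh(x))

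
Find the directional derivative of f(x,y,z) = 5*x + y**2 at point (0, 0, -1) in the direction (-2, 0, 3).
-10*sqrt(13)/13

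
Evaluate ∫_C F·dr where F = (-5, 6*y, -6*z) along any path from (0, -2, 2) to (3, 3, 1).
9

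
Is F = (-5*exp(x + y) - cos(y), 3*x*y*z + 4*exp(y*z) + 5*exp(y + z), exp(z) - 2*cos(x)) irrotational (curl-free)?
No, ∇×F = (-3*x*y - 4*y*exp(y*z) - 5*exp(y + z), -2*sin(x), 3*y*z + 5*exp(x + y) - sin(y))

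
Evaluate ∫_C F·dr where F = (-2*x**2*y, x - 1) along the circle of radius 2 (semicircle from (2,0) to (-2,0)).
6*pi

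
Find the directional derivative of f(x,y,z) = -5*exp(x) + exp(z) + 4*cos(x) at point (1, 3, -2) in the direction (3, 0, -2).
-sqrt(13)*(2 + 12*exp(2)*sin(1) + 15*exp(3))*exp(-2)/13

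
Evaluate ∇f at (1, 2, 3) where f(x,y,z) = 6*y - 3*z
(0, 6, -3)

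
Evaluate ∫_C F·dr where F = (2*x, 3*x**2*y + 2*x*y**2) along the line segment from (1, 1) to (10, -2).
1767/4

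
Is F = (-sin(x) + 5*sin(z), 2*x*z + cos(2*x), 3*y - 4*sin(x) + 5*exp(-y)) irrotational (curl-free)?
No, ∇×F = (-2*x + 3 - 5*exp(-y), 4*cos(x) + 5*cos(z), 2*z - 2*sin(2*x))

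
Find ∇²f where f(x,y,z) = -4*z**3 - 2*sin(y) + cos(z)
-24*z + 2*sin(y) - cos(z)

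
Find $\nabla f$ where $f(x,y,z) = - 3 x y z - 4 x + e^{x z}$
(-3*y*z + z*exp(x*z) - 4, -3*x*z, x*(-3*y + exp(x*z)))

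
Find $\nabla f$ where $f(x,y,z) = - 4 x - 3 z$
(-4, 0, -3)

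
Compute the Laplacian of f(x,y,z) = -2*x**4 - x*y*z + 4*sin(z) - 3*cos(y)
-24*x**2 - 4*sin(z) + 3*cos(y)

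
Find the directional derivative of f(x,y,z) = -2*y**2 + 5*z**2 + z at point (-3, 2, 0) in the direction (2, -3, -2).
22*sqrt(17)/17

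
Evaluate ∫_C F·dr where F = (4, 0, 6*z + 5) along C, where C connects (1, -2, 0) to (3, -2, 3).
50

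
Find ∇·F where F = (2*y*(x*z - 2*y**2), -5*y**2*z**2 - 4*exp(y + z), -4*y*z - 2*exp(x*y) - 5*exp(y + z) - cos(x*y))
-10*y*z**2 + 2*y*z - 4*y - 9*exp(y + z)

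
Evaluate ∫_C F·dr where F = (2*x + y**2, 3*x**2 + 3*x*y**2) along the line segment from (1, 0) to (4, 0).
15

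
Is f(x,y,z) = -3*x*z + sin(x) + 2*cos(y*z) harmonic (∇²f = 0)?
No, ∇²f = -2*y**2*cos(y*z) - 2*z**2*cos(y*z) - sin(x)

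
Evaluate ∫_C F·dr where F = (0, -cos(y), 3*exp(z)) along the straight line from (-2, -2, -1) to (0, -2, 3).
-(3 - 3*exp(4))*exp(-1)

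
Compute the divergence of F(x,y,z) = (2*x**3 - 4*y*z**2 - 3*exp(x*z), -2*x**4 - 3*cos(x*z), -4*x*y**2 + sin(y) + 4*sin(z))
6*x**2 - 3*z*exp(x*z) + 4*cos(z)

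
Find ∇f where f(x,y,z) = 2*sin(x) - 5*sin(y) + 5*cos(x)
(-5*sin(x) + 2*cos(x), -5*cos(y), 0)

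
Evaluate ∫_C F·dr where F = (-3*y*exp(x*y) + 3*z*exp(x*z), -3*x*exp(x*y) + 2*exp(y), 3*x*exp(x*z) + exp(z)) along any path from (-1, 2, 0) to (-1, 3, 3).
-2*exp(2) - 4 + 3*exp(-2) + 3*exp(3)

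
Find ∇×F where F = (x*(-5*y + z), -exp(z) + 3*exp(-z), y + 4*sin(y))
(exp(z) + 4*cos(y) + 1 + 3*exp(-z), x, 5*x)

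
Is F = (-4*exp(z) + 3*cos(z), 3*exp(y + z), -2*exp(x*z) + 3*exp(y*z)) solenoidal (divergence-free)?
No, ∇·F = -2*x*exp(x*z) + 3*y*exp(y*z) + 3*exp(y + z)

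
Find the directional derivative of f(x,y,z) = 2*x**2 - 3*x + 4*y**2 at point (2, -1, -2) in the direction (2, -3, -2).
2*sqrt(17)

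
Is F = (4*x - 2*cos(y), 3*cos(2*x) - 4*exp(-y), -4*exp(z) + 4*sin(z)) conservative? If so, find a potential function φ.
No, ∇×F = (0, 0, -6*sin(2*x) - 2*sin(y)) ≠ 0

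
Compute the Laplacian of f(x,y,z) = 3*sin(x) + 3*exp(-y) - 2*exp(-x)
-3*sin(x) + 3*exp(-y) - 2*exp(-x)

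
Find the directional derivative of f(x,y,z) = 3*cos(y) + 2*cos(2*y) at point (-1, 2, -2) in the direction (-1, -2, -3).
sqrt(14)*(4*sin(4) + 3*sin(2))/7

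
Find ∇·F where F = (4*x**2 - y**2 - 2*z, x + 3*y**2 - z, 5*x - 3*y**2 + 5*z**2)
8*x + 6*y + 10*z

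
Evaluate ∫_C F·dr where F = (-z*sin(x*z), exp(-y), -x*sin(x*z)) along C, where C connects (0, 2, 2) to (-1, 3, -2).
-1 + cos(2) - exp(-3) + exp(-2)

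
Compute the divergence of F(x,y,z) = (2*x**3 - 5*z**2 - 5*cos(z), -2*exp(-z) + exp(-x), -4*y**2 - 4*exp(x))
6*x**2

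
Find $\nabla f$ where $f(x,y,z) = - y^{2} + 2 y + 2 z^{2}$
(0, 2 - 2*y, 4*z)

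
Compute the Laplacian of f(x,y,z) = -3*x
0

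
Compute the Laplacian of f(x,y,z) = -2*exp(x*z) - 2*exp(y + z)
-2*x**2*exp(x*z) - 2*z**2*exp(x*z) - 4*exp(y + z)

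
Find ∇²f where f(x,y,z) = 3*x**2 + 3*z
6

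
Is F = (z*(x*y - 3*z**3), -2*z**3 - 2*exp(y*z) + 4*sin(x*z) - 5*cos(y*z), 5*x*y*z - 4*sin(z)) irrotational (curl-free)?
No, ∇×F = (5*x*z - 4*x*cos(x*z) + 2*y*exp(y*z) - 5*y*sin(y*z) + 6*z**2, x*y - 5*y*z - 12*z**3, z*(-x + 4*cos(x*z)))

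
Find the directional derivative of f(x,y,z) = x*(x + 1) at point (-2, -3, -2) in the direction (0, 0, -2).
0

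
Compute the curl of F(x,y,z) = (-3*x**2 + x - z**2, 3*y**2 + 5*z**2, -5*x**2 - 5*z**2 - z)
(-10*z, 10*x - 2*z, 0)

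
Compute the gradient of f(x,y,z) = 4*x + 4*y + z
(4, 4, 1)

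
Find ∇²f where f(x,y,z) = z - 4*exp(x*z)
4*(-x**2 - z**2)*exp(x*z)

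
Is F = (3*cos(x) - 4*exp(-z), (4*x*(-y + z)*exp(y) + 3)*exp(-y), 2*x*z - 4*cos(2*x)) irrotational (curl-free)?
No, ∇×F = (-4*x, -2*z - 8*sin(2*x) + 4*exp(-z), -4*y + 4*z)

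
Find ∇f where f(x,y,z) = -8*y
(0, -8, 0)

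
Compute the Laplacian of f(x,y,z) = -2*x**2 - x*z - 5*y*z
-4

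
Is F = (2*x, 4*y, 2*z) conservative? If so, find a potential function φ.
Yes, F is conservative. φ = x**2 + 2*y**2 + z**2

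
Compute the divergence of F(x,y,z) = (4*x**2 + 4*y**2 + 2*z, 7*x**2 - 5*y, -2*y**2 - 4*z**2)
8*x - 8*z - 5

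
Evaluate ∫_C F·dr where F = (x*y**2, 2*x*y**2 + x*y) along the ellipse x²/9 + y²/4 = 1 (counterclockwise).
12*pi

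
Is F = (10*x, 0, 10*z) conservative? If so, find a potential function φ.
Yes, F is conservative. φ = 5*x**2 + 5*z**2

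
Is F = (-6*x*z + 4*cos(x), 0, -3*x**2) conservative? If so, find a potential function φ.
Yes, F is conservative. φ = -3*x**2*z + 4*sin(x)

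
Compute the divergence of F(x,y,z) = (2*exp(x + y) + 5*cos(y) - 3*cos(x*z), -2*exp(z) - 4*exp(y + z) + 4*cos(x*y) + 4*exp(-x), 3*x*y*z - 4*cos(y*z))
3*x*y - 4*x*sin(x*y) + 4*y*sin(y*z) + 3*z*sin(x*z) + 2*exp(x + y) - 4*exp(y + z)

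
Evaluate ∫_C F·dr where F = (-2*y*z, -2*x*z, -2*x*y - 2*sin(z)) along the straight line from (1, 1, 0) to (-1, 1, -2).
-6 + 2*cos(2)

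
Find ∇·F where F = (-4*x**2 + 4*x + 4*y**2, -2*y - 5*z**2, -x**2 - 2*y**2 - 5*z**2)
-8*x - 10*z + 2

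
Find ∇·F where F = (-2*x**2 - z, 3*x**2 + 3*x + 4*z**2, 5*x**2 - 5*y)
-4*x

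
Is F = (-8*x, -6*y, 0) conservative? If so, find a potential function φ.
Yes, F is conservative. φ = -4*x**2 - 3*y**2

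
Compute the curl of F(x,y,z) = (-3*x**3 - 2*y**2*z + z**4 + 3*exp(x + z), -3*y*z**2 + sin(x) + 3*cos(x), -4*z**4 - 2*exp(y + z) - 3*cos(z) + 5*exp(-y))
(6*y*z - 2*exp(y + z) - 5*exp(-y), -2*y**2 + 4*z**3 + 3*exp(x + z), 4*y*z - 3*sin(x) + cos(x))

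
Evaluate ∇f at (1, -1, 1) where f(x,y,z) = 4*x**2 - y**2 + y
(8, 3, 0)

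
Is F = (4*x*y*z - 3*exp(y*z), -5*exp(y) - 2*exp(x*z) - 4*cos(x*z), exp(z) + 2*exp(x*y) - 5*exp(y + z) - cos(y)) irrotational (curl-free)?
No, ∇×F = (2*x*exp(x*y) + 2*x*exp(x*z) - 4*x*sin(x*z) - 5*exp(y + z) + sin(y), y*(4*x - 2*exp(x*y) - 3*exp(y*z)), z*(-4*x - 2*exp(x*z) + 3*exp(y*z) + 4*sin(x*z)))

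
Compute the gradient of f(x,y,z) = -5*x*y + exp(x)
(-5*y + exp(x), -5*x, 0)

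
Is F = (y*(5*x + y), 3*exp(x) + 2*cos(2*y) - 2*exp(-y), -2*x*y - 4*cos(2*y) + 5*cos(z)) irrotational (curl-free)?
No, ∇×F = (-2*x + 8*sin(2*y), 2*y, -5*x - 2*y + 3*exp(x))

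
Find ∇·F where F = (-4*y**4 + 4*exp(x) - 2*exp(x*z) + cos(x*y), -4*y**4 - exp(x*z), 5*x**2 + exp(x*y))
-16*y**3 - y*sin(x*y) - 2*z*exp(x*z) + 4*exp(x)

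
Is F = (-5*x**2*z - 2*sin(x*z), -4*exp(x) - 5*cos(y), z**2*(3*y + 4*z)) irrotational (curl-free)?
No, ∇×F = (3*z**2, -x*(5*x + 2*cos(x*z)), -4*exp(x))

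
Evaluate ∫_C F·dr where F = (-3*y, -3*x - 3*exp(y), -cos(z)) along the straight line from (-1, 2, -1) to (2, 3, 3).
-3*exp(3) - 24 - sin(1) - sin(3) + 3*exp(2)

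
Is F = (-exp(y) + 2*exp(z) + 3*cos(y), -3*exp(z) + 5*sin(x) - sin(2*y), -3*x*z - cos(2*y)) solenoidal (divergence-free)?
No, ∇·F = -3*x - 2*cos(2*y)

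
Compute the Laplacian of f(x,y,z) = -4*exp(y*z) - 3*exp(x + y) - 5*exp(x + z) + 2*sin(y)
-4*y**2*exp(y*z) - 4*z**2*exp(y*z) - 6*exp(x + y) - 10*exp(x + z) - 2*sin(y)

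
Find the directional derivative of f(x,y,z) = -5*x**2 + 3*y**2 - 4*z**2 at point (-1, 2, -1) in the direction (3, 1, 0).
21*sqrt(10)/5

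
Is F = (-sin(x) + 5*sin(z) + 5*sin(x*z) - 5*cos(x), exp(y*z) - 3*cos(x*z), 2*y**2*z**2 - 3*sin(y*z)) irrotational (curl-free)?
No, ∇×F = (-3*x*sin(x*z) + 4*y*z**2 - y*exp(y*z) - 3*z*cos(y*z), 5*x*cos(x*z) + 5*cos(z), 3*z*sin(x*z))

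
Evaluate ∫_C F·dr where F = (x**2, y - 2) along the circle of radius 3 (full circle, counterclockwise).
0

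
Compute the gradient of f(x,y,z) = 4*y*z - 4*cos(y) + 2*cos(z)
(0, 4*z + 4*sin(y), 4*y - 2*sin(z))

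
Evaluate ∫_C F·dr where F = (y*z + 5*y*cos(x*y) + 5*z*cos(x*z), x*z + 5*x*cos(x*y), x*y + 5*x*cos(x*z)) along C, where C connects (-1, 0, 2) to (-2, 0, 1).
0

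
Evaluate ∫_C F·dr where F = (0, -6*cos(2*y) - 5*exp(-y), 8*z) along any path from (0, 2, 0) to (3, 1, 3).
-3*sin(2) + 3*sin(4) - 5*exp(-2) + 5*exp(-1) + 36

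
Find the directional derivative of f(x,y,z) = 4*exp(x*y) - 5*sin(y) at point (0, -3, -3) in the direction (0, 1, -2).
-sqrt(5)*cos(3)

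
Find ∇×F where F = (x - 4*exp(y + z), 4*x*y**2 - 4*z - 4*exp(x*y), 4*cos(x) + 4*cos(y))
(4 - 4*sin(y), -4*exp(y + z) + 4*sin(x), 4*y**2 - 4*y*exp(x*y) + 4*exp(y + z))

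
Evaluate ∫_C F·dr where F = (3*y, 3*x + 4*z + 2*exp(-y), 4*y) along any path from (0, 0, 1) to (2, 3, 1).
32 - 2*exp(-3)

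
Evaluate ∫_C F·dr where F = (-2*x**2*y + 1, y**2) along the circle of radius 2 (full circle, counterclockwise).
8*pi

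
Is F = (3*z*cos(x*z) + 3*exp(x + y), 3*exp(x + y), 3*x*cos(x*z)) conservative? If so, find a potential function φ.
Yes, F is conservative. φ = 3*exp(x + y) + 3*sin(x*z)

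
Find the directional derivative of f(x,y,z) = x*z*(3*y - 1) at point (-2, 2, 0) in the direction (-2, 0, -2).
5*sqrt(2)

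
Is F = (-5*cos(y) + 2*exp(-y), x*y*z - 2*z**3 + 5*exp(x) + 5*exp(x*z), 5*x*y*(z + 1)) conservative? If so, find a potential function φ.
No, ∇×F = (-x*y + 5*x*(z + 1) - 5*x*exp(x*z) + 6*z**2, -5*y*(z + 1), y*z + 5*z*exp(x*z) + 5*exp(x) - 5*sin(y) + 2*exp(-y)) ≠ 0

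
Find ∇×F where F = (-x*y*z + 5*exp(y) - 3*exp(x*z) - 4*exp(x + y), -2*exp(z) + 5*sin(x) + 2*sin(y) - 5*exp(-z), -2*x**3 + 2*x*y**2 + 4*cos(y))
(4*x*y + 2*exp(z) - 4*sin(y) - 5*exp(-z), 6*x**2 - x*y - 3*x*exp(x*z) - 2*y**2, x*z - 5*exp(y) + 4*exp(x + y) + 5*cos(x))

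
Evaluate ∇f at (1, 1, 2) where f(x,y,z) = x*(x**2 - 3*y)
(0, -3, 0)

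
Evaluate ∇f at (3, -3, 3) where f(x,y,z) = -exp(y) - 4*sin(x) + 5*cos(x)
(-5*sin(3) - 4*cos(3), -exp(-3), 0)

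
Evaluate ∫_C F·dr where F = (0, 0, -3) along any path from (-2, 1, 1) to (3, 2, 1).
0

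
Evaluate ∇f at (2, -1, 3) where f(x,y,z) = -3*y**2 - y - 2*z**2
(0, 5, -12)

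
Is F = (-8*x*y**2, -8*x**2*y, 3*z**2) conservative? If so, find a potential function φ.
Yes, F is conservative. φ = -4*x**2*y**2 + z**3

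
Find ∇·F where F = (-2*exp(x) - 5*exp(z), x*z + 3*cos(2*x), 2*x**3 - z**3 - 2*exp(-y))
-3*z**2 - 2*exp(x)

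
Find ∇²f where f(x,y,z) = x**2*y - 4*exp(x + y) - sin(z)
2*y - 8*exp(x + y) + sin(z)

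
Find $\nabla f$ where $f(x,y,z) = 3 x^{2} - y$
(6*x, -1, 0)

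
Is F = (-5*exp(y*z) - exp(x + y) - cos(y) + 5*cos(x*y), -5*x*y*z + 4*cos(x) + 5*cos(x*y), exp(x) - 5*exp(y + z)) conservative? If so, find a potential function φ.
No, ∇×F = (5*x*y - 5*exp(y + z), -5*y*exp(y*z) - exp(x), 5*x*sin(x*y) - 5*y*z - 5*y*sin(x*y) + 5*z*exp(y*z) + exp(x + y) - 4*sin(x) - sin(y)) ≠ 0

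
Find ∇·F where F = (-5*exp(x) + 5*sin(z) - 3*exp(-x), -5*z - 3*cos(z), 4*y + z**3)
3*z**2 - 5*exp(x) + 3*exp(-x)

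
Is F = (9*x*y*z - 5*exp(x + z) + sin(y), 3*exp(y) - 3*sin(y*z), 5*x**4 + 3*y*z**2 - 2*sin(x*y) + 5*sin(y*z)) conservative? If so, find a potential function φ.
No, ∇×F = (-2*x*cos(x*y) + 3*y*cos(y*z) + 3*z**2 + 5*z*cos(y*z), -20*x**3 + 9*x*y + 2*y*cos(x*y) - 5*exp(x + z), -9*x*z - cos(y)) ≠ 0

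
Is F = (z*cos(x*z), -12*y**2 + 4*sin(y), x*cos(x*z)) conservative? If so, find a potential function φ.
Yes, F is conservative. φ = -4*y**3 + sin(x*z) - 4*cos(y)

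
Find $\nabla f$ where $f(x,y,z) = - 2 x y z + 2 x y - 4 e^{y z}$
(2*y*(1 - z), -2*x*z + 2*x - 4*z*exp(y*z), 2*y*(-x - 2*exp(y*z)))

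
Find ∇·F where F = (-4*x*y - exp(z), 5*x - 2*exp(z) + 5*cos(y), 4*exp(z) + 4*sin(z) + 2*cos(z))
-4*y + 4*exp(z) - 5*sin(y) - 2*sin(z) + 4*cos(z)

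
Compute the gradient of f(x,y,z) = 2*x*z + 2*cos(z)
(2*z, 0, 2*x - 2*sin(z))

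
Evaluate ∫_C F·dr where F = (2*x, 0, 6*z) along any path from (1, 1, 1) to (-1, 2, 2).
9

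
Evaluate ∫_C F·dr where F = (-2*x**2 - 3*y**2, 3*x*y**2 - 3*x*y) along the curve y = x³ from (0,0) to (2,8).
73168/105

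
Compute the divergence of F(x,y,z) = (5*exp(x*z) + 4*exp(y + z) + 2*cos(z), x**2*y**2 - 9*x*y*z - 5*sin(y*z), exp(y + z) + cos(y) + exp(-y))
2*x**2*y - 9*x*z + 5*z*exp(x*z) - 5*z*cos(y*z) + exp(y + z)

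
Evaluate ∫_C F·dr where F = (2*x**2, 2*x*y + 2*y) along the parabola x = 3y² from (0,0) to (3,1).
41/2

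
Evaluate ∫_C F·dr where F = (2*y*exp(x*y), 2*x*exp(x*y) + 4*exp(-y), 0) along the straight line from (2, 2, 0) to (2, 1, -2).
2*((1 - exp(2))*exp(4) - 2*E + 2)*exp(-2)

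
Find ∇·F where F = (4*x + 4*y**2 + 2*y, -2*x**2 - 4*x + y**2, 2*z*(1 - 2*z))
2*y - 8*z + 6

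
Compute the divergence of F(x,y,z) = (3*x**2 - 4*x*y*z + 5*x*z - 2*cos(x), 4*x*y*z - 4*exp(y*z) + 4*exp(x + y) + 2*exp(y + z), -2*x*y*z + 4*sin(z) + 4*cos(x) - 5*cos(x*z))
-2*x*y + 4*x*z + 5*x*sin(x*z) + 6*x - 4*y*z - 4*z*exp(y*z) + 5*z + 4*exp(x + y) + 2*exp(y + z) + 2*sin(x) + 4*cos(z)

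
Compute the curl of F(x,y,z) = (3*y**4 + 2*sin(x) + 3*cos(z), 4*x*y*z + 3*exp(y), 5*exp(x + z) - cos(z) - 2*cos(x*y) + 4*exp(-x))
(2*x*(-2*y + sin(x*y)), -2*y*sin(x*y) - 5*exp(x + z) - 3*sin(z) + 4*exp(-x), 4*y*(-3*y**2 + z))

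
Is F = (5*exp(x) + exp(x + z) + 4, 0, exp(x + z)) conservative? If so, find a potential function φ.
Yes, F is conservative. φ = 4*x + 5*exp(x) + exp(x + z)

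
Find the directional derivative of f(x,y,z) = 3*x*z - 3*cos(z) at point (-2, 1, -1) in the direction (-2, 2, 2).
-sqrt(3)*(sin(1) + 1)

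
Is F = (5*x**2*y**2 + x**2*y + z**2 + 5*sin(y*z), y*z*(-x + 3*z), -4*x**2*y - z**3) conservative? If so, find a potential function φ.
No, ∇×F = (-4*x**2 + x*y - 6*y*z, 8*x*y + 5*y*cos(y*z) + 2*z, -10*x**2*y - x**2 - y*z - 5*z*cos(y*z)) ≠ 0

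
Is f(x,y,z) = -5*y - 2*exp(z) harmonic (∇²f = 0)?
No, ∇²f = -2*exp(z)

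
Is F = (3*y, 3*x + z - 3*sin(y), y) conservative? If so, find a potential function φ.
Yes, F is conservative. φ = 3*x*y + y*z + 3*cos(y)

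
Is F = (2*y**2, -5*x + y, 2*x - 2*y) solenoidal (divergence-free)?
No, ∇·F = 1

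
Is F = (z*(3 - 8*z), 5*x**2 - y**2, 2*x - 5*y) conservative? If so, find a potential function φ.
No, ∇×F = (-5, 1 - 16*z, 10*x) ≠ 0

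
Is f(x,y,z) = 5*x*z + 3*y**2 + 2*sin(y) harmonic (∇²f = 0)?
No, ∇²f = 6 - 2*sin(y)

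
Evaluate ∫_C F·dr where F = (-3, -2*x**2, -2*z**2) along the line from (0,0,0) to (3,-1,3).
-21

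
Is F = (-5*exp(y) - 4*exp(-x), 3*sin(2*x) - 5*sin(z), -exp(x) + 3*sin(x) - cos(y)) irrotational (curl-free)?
No, ∇×F = (sin(y) + 5*cos(z), exp(x) - 3*cos(x), 5*exp(y) + 6*cos(2*x))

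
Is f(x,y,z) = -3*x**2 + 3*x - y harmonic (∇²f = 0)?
No, ∇²f = -6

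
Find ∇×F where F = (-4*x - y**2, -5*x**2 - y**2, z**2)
(0, 0, -10*x + 2*y)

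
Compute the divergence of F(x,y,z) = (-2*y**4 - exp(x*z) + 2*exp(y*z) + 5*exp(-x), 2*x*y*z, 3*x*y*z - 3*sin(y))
3*x*y + 2*x*z - z*exp(x*z) - 5*exp(-x)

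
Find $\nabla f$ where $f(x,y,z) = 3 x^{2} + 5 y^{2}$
(6*x, 10*y, 0)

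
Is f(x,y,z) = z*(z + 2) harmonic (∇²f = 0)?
No, ∇²f = 2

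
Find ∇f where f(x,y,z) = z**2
(0, 0, 2*z)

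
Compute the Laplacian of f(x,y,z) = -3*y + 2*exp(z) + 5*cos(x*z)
-5*x**2*cos(x*z) - 5*z**2*cos(x*z) + 2*exp(z)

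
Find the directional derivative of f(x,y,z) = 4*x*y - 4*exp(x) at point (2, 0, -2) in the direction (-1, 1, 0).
2*sqrt(2)*(2 + exp(2))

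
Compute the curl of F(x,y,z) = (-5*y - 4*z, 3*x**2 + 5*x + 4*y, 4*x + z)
(0, -8, 6*x + 10)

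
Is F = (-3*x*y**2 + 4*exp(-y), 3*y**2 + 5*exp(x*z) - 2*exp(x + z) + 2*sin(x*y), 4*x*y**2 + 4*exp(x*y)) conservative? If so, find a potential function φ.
No, ∇×F = (8*x*y + 4*x*exp(x*y) - 5*x*exp(x*z) + 2*exp(x + z), 4*y*(-y - exp(x*y)), 6*x*y + 2*y*cos(x*y) + 5*z*exp(x*z) - 2*exp(x + z) + 4*exp(-y)) ≠ 0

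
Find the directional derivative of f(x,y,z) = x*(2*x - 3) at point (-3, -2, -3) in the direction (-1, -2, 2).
5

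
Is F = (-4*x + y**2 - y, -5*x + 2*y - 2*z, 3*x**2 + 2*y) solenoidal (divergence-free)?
No, ∇·F = -2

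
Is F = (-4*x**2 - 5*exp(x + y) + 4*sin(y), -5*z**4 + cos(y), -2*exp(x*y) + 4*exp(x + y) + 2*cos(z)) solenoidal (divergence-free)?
No, ∇·F = -8*x - 5*exp(x + y) - sin(y) - 2*sin(z)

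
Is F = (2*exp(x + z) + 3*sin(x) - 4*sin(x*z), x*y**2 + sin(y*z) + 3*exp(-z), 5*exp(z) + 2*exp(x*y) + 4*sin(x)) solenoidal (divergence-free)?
No, ∇·F = 2*x*y - 4*z*cos(x*z) + z*cos(y*z) + 5*exp(z) + 2*exp(x + z) + 3*cos(x)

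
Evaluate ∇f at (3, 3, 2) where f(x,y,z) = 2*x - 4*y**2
(2, -24, 0)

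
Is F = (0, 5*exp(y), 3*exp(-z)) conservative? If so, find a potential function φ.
Yes, F is conservative. φ = 5*exp(y) - 3*exp(-z)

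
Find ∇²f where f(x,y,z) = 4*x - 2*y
0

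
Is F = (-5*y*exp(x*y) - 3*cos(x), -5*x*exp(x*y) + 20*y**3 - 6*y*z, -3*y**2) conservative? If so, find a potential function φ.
Yes, F is conservative. φ = 5*y**4 - 3*y**2*z - 5*exp(x*y) - 3*sin(x)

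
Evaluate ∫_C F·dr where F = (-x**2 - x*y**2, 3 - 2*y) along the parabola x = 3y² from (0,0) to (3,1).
-10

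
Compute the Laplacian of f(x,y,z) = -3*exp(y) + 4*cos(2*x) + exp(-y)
-3*exp(y) - 16*cos(2*x) + exp(-y)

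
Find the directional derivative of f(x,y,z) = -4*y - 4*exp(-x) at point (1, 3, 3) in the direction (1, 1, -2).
2*sqrt(6)*(1 - E)*exp(-1)/3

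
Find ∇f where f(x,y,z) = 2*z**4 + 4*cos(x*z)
(-4*z*sin(x*z), 0, -4*x*sin(x*z) + 8*z**3)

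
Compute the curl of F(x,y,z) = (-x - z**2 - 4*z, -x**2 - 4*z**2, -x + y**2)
(2*y + 8*z, -2*z - 3, -2*x)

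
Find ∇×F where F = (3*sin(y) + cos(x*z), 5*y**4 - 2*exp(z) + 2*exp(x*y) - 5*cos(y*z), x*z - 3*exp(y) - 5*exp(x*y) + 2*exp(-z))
(-5*x*exp(x*y) - 5*y*sin(y*z) - 3*exp(y) + 2*exp(z), -x*sin(x*z) + 5*y*exp(x*y) - z, 2*y*exp(x*y) - 3*cos(y))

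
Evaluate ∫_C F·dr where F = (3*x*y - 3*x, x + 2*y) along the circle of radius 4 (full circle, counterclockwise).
16*pi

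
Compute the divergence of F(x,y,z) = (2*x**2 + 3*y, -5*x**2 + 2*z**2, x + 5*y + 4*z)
4*x + 4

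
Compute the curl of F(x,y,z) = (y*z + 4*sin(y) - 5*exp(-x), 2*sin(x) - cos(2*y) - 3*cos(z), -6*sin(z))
(-3*sin(z), y, -z + 2*cos(x) - 4*cos(y))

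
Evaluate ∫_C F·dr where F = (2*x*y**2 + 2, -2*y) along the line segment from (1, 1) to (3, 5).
236/3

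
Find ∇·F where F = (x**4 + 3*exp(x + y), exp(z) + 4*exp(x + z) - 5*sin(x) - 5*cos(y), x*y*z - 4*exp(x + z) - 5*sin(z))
4*x**3 + x*y + 3*exp(x + y) - 4*exp(x + z) + 5*sin(y) - 5*cos(z)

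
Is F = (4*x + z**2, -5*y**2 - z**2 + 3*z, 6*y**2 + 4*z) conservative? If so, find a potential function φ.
No, ∇×F = (12*y + 2*z - 3, 2*z, 0) ≠ 0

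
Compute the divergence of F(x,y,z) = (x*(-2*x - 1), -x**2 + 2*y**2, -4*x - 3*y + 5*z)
-4*x + 4*y + 4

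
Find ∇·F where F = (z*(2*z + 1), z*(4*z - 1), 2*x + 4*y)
0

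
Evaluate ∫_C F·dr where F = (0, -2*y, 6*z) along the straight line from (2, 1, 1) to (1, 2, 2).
6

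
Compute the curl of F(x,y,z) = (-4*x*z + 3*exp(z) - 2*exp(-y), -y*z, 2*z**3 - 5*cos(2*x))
(y, -4*x + 3*exp(z) - 10*sin(2*x), -2*exp(-y))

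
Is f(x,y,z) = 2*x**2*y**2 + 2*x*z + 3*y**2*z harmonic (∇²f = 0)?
No, ∇²f = 4*x**2 + 4*y**2 + 6*z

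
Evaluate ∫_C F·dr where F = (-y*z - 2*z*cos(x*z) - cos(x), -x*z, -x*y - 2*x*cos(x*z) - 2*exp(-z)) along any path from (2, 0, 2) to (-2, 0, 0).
2*sin(4) - 2*exp(-2) + 2*sin(2) + 2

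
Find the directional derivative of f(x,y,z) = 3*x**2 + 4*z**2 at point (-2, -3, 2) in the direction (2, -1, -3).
-36*sqrt(14)/7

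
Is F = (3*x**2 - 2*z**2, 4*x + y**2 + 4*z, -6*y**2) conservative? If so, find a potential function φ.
No, ∇×F = (-12*y - 4, -4*z, 4) ≠ 0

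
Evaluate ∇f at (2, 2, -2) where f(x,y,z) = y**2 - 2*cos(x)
(2*sin(2), 4, 0)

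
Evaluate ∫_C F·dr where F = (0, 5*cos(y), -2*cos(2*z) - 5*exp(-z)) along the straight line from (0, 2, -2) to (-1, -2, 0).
-5*exp(2) - 10*sin(2) - sin(4) + 5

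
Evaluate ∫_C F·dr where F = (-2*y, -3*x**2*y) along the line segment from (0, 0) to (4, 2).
-56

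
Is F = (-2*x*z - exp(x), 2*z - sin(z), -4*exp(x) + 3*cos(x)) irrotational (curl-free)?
No, ∇×F = (cos(z) - 2, -2*x + 4*exp(x) + 3*sin(x), 0)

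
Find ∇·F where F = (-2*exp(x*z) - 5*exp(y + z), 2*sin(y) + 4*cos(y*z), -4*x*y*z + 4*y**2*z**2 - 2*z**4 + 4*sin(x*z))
-4*x*y + 4*x*cos(x*z) + 8*y**2*z - 8*z**3 - 2*z*exp(x*z) - 4*z*sin(y*z) + 2*cos(y)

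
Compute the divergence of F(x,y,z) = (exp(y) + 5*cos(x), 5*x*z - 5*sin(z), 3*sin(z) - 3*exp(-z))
-5*sin(x) + 3*cos(z) + 3*exp(-z)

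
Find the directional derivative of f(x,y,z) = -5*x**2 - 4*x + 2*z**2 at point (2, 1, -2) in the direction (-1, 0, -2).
8*sqrt(5)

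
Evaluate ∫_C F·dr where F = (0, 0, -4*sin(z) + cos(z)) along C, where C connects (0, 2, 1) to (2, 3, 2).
-4*cos(1) + 4*cos(2) - sin(1) + sin(2)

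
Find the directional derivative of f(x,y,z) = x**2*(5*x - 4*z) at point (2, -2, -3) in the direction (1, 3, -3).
156*sqrt(19)/19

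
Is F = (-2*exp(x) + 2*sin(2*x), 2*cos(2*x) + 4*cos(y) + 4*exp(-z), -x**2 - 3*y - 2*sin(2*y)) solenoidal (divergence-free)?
No, ∇·F = -2*exp(x) - 4*sin(y) + 4*cos(2*x)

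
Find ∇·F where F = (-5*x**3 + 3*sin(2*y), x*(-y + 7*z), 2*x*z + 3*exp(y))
x*(1 - 15*x)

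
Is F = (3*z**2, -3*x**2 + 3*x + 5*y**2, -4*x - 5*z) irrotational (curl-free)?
No, ∇×F = (0, 6*z + 4, 3 - 6*x)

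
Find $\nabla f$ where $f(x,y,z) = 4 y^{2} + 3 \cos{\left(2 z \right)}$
(0, 8*y, -6*sin(2*z))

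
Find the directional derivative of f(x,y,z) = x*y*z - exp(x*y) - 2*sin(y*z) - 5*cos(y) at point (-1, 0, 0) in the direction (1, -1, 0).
-sqrt(2)/2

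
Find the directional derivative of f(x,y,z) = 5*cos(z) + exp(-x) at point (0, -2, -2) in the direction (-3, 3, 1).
sqrt(19)*(3 + 5*sin(2))/19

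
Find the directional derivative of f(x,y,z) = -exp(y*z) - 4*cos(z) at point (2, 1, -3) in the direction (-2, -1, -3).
6*sqrt(14)*sin(3)/7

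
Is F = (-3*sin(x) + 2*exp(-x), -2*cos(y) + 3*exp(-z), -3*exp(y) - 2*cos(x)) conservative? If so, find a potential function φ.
No, ∇×F = (-3*exp(y) + 3*exp(-z), -2*sin(x), 0) ≠ 0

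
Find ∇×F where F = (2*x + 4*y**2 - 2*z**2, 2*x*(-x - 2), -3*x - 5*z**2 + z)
(0, 3 - 4*z, -4*x - 8*y - 4)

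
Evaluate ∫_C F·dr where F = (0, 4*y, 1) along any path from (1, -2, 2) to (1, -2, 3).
1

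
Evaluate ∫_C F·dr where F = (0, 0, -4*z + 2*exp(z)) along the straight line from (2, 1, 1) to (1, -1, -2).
-6 - 2*E + 2*exp(-2)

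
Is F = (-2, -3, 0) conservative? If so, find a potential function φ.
Yes, F is conservative. φ = -2*x - 3*y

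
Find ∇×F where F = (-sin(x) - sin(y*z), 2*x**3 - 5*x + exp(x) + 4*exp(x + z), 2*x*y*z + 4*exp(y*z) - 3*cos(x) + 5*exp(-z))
(2*x*z + 4*z*exp(y*z) - 4*exp(x + z), -2*y*z - y*cos(y*z) - 3*sin(x), 6*x**2 + z*cos(y*z) + exp(x) + 4*exp(x + z) - 5)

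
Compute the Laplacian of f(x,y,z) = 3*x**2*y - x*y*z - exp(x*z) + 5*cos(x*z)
-x**2*(exp(x*z) + 5*cos(x*z)) + 6*y - z**2*exp(x*z) - 5*z**2*cos(x*z)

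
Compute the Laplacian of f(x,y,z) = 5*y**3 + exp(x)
30*y + exp(x)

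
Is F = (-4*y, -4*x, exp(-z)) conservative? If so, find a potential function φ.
Yes, F is conservative. φ = -4*x*y - exp(-z)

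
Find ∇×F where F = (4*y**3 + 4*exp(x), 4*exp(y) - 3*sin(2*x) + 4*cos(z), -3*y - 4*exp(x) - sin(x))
(4*sin(z) - 3, 4*exp(x) + cos(x), -12*y**2 - 6*cos(2*x))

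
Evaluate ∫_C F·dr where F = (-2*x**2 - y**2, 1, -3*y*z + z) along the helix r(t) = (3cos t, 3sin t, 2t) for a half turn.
-36*pi + 2*pi**2 + 72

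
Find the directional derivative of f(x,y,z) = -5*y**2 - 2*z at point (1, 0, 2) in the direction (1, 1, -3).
6*sqrt(11)/11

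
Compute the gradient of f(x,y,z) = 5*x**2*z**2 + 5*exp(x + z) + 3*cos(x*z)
(10*x*z**2 - 3*z*sin(x*z) + 5*exp(x + z), 0, 10*x**2*z - 3*x*sin(x*z) + 5*exp(x + z))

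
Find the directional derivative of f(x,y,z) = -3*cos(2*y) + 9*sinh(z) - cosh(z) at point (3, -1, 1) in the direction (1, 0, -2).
2*sqrt(5)*(-9*cosh(1) + sinh(1))/5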